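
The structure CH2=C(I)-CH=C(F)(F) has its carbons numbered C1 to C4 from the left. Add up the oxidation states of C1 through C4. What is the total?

Tallying each carbon's bonds:
C1: 2C, 2H → 0 − 2 = -2
C2: 3C, 1I → 0 + 1 = +1
C3: 3C, 1H → 0 − 1 = -1
C4: 2C, 2F → 0 + 2 = +2
Sum = -2 + 1 − 1 + 2 = 0.

0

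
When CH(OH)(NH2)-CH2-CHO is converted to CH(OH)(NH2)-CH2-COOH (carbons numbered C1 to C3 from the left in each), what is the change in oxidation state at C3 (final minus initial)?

Before: C3 has 1 bond to C, 1 bond to H, 2 bonds to O → oxidation state +1.
After: C3 has 1 bond to C, 3 bonds to O → oxidation state +3.
Δ = +3 − (+1) = +2, so this is an oxidation at C3.

+2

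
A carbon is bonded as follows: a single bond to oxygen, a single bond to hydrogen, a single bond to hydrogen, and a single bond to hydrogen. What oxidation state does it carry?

Count +1 for every bond to an atom more electronegative than carbon and −1 for every bond to one less electronegative; C–C bonds are 0.
The carbon has one bond to H (-1), one bond to O (+1), one bond to H (-1), one bond to H (-1).
Oxidation state = -1 + 1 − 1 − 1 = -2.

-2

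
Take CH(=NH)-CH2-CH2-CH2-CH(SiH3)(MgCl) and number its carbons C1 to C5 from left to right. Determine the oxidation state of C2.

Assign +1 per bond to O/N/halogen, −1 per bond to H or an electropositive element, and 0 per bond to carbon.
C2 has one bond to C (0), one bond to C (0), one bond to H (-1), one bond to H (-1).
Oxidation state = 0 + 0 − 1 − 1 = -2.

-2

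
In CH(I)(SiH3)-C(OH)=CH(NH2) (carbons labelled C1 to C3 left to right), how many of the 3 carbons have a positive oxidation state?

1

Tallying each carbon's bonds:
C1: 1C, 1H, 1I, 1Si → 0 − 1 + 1 − 1 = -1
C2: 3C, 1O → 0 + 1 = +1
C3: 2C, 1H, 1N → 0 − 1 + 1 = 0
1 carbon (C2) meets the condition.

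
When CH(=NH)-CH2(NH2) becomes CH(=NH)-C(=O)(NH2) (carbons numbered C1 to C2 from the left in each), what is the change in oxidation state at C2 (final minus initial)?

Before: C2 has 1 bond to C, 2 bonds to H, 1 bond to N → oxidation state -1.
After: C2 has 1 bond to C, 2 bonds to O, 1 bond to N → oxidation state +3.
Δ = +3 − (-1) = +4, so this is an oxidation at C2.

+4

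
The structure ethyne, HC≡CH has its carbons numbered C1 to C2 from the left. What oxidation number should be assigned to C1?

C1 has one bond to H (-1), a triple bond to C (3×0 = 0).
Oxidation state = -1 + 0 = -1.

-1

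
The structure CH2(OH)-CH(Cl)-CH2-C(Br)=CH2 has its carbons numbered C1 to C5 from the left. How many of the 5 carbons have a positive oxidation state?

1

Assign +1 per bond to O/N/halogen, −1 per bond to H or an electropositive element, and 0 per bond to carbon. Tallying each carbon:
C1: 1C, 2H, 1O → 0 − 2 + 1 = -1
C2: 2C, 1H, 1Cl → 0 − 1 + 1 = 0
C3: 2C, 2H → 0 − 2 = -2
C4: 3C, 1Br → 0 + 1 = +1
C5: 2C, 2H → 0 − 2 = -2
1 carbon (C4) meets the condition.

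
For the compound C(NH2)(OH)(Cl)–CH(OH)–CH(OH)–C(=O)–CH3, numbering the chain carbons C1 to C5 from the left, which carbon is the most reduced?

C5

Bonds to more-electronegative neighbours contribute +1 each, bonds to H or metals contribute −1 each, and C–C bonds contribute 0. Tallying each carbon:
C1: 1C, 1O, 1N, 1Cl → 0 + 1 + 1 + 1 = +3
C2: 2C, 1H, 1O → 0 − 1 + 1 = 0
C3: 2C, 1H, 1O → 0 − 1 + 1 = 0
C4: 2C, 2O → 0 + 2 = +2
C5: 1C, 3H → 0 − 3 = -3
The most reduced carbon is C5 at -3.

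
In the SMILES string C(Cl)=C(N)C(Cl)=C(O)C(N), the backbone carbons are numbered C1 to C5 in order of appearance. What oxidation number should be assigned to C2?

C2 has a double bond to C (2×0 = 0), one bond to C (0), one bond to N (+1).
Oxidation state = 0 + 0 + 1 = +1.

+1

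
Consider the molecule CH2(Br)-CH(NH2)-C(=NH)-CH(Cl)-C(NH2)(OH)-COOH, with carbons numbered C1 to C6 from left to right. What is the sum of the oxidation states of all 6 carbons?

+6

Each bond to a more electronegative atom (O, N, halogen) counts +1, each bond to a less electronegative atom (H, metal, B, Si) counts −1, and each C–C bond counts 0. Tallying each carbon:
C1: 1C, 2H, 1Br → 0 − 2 + 1 = -1
C2: 2C, 1H, 1N → 0 − 1 + 1 = 0
C3: 2C, 2N → 0 + 2 = +2
C4: 2C, 1H, 1Cl → 0 − 1 + 1 = 0
C5: 2C, 1O, 1N → 0 + 1 + 1 = +2
C6: 1C, 3O → 0 + 3 = +3
Sum = -1 + 0 + 2 + 0 + 2 + 3 = +6.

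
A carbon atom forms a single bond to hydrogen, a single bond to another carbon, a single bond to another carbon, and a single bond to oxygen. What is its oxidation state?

The carbon has one bond to C (0), one bond to C (0), one bond to O (+1), one bond to H (-1).
Oxidation state = 0 + 0 + 1 − 1 = 0.

0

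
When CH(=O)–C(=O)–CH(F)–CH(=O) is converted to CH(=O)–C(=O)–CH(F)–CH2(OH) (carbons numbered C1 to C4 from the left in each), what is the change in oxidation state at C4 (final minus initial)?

-2

Before: C4 has 1 bond to C, 1 bond to H, 2 bonds to O → oxidation state +1.
After: C4 has 1 bond to C, 2 bonds to H, 1 bond to O → oxidation state -1.
Δ = -1 − (+1) = -2, so this is a reduction at C4.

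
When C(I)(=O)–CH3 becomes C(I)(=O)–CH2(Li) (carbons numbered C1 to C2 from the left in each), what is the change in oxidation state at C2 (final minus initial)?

Before: C2 has 1 bond to C, 3 bonds to H → oxidation state -3.
After: C2 has 1 bond to C, 2 bonds to H, 1 bond to Li → oxidation state -3.
Δ = -3 − (-3) = 0, so no net redox change at C2.

0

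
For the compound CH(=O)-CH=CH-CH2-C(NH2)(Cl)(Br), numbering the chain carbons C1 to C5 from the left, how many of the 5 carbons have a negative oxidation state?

3

Bonds to more-electronegative neighbours contribute +1 each, bonds to H or metals contribute −1 each, and C–C bonds contribute 0. Tallying each carbon:
C1: 1C, 1H, 2O → 0 − 1 + 2 = +1
C2: 3C, 1H → 0 − 1 = -1
C3: 3C, 1H → 0 − 1 = -1
C4: 2C, 2H → 0 − 2 = -2
C5: 1C, 1N, 1Cl, 1Br → 0 + 1 + 1 + 1 = +3
3 carbons (C2, C3, C4) meet the condition.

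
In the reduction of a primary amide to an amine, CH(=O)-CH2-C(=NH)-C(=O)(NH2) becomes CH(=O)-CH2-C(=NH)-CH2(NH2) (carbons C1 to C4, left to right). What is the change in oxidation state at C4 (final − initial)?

-4

Before: C4 has 1 bond to C, 2 bonds to O, 1 bond to N → oxidation state +3.
After: C4 has 1 bond to C, 2 bonds to H, 1 bond to N → oxidation state -1.
Δ = -1 − (+3) = -4, so this is a reduction at C4.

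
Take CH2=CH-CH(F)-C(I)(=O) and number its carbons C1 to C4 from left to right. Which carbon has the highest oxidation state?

Tallying each carbon's bonds:
C1: 2C, 2H → 0 − 2 = -2
C2: 3C, 1H → 0 − 1 = -1
C3: 2C, 1H, 1F → 0 − 1 + 1 = 0
C4: 1C, 2O, 1I → 0 + 2 + 1 = +3
The most oxidised carbon is C4 at +3.

C4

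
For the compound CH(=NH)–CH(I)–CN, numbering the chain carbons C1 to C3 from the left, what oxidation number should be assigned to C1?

+1

Assign +1 per bond to O/N/halogen, −1 per bond to H or an electropositive element, and 0 per bond to carbon.
C1 has one bond to C (0), a double bond to N (2×+1 = +2), one bond to H (-1).
Oxidation state = 0 + 2 − 1 = +1.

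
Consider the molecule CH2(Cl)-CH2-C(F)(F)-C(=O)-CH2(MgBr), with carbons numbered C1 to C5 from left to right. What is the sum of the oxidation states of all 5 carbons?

-2

Tallying each carbon's bonds:
C1: 1C, 2H, 1Cl → 0 − 2 + 1 = -1
C2: 2C, 2H → 0 − 2 = -2
C3: 2C, 2F → 0 + 2 = +2
C4: 2C, 2O → 0 + 2 = +2
C5: 1C, 2H, 1Mg → 0 − 2 − 1 = -3
Sum = -1 − 2 + 2 + 2 − 3 = -2.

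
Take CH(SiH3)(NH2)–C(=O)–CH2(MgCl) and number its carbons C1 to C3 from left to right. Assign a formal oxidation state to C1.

-1

C1 has one bond to C (0), one bond to Si (-1), one bond to N (+1), one bond to H (-1).
Oxidation state = 0 − 1 + 1 − 1 = -1.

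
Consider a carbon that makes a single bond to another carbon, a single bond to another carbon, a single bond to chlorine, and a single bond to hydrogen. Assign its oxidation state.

0

Bonds to more-electronegative neighbours contribute +1 each, bonds to H or metals contribute −1 each, and C–C bonds contribute 0.
The carbon has one bond to C (0), one bond to C (0), one bond to Cl (+1), one bond to H (-1).
Oxidation state = 0 + 0 + 1 − 1 = 0.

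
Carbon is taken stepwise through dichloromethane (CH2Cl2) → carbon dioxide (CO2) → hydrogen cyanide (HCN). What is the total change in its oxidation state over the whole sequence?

Carbon oxidation states along the series — dichloromethane: 0, carbon dioxide: +4, hydrogen cyanide: +2.
Net change = +2 − (0) = +2.

+2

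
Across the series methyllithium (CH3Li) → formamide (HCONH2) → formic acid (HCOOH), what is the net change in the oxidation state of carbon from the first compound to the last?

Carbon oxidation states along the series — methyllithium: -4, formamide: +2, formic acid: +2.
Net change = +2 − (-4) = +6.

+6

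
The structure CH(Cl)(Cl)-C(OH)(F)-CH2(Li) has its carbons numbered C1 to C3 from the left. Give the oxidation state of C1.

Bonds to more-electronegative neighbours contribute +1 each, bonds to H or metals contribute −1 each, and C–C bonds contribute 0.
C1 has one bond to C (0), one bond to H (-1), one bond to Cl (+1), one bond to Cl (+1).
Oxidation state = 0 − 1 + 1 + 1 = +1.

+1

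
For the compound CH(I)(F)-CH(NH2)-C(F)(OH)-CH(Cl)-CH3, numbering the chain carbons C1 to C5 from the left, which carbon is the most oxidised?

C3

Tallying each carbon's bonds:
C1: 1C, 1H, 1F, 1I → 0 − 1 + 1 + 1 = +1
C2: 2C, 1H, 1N → 0 − 1 + 1 = 0
C3: 2C, 1O, 1F → 0 + 1 + 1 = +2
C4: 2C, 1H, 1Cl → 0 − 1 + 1 = 0
C5: 1C, 3H → 0 − 3 = -3
The most oxidised carbon is C3 at +2.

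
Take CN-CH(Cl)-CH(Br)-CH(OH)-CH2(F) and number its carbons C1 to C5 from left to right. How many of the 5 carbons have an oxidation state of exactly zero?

3

Tallying each carbon's bonds:
C1: 1C, 3N → 0 + 3 = +3
C2: 2C, 1H, 1Cl → 0 − 1 + 1 = 0
C3: 2C, 1H, 1Br → 0 − 1 + 1 = 0
C4: 2C, 1H, 1O → 0 − 1 + 1 = 0
C5: 1C, 2H, 1F → 0 − 2 + 1 = -1
3 carbons (C2, C3, C4) meet the condition.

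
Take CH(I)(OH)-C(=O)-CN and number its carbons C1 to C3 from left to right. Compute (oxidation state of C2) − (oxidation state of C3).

C2: 2C, 2O → 0 + 2 = +2
C3: 1C, 3N → 0 + 3 = +3
Difference: +2 − (+3) = -1.

-1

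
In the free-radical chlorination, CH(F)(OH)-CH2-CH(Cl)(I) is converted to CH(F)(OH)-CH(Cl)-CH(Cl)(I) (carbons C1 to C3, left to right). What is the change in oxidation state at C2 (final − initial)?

Before: C2 has 2 bonds to C, 2 bonds to H → oxidation state -2.
After: C2 has 2 bonds to C, 1 bond to H, 1 bond to Cl → oxidation state 0.
Δ = 0 − (-2) = +2, so this is an oxidation at C2.

+2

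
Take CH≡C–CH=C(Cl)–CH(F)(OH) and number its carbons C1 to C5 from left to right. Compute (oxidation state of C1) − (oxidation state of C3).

C1: 3C, 1H → 0 − 1 = -1
C3: 3C, 1H → 0 − 1 = -1
Difference: -1 − (-1) = 0.

0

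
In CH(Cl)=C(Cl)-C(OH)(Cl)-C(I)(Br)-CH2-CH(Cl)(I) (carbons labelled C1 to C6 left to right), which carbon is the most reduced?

C5

Tallying each carbon's bonds:
C1: 2C, 1H, 1Cl → 0 − 1 + 1 = 0
C2: 3C, 1Cl → 0 + 1 = +1
C3: 2C, 1O, 1Cl → 0 + 1 + 1 = +2
C4: 2C, 1Br, 1I → 0 + 1 + 1 = +2
C5: 2C, 2H → 0 − 2 = -2
C6: 1C, 1H, 1Cl, 1I → 0 − 1 + 1 + 1 = +1
The most reduced carbon is C5 at -2.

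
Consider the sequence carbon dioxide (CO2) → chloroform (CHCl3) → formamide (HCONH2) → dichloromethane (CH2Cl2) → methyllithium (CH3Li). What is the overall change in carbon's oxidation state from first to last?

Carbon oxidation states along the series — carbon dioxide: +4, chloroform: +2, formamide: +2, dichloromethane: 0, methyllithium: -4.
Net change = -4 − (+4) = -8.

-8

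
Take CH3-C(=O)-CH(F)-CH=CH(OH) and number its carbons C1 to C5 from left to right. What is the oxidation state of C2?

Each bond to a more electronegative atom (O, N, halogen) counts +1, each bond to a less electronegative atom (H, metal, B, Si) counts −1, and each C–C bond counts 0.
C2 has one bond to C (0), one bond to C (0), a double bond to O (2×+1 = +2).
Oxidation state = 0 + 0 + 2 = +2.

+2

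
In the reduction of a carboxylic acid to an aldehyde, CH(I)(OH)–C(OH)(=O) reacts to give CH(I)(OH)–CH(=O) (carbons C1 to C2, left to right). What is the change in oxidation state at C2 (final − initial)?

Before: C2 has 1 bond to C, 3 bonds to O → oxidation state +3.
After: C2 has 1 bond to C, 1 bond to H, 2 bonds to O → oxidation state +1.
Δ = +1 − (+3) = -2, so this is a reduction at C2.

-2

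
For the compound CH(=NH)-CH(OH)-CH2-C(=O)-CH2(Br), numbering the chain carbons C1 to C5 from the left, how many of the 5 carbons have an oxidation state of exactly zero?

Tallying each carbon's bonds:
C1: 1C, 1H, 2N → 0 − 1 + 2 = +1
C2: 2C, 1H, 1O → 0 − 1 + 1 = 0
C3: 2C, 2H → 0 − 2 = -2
C4: 2C, 2O → 0 + 2 = +2
C5: 1C, 2H, 1Br → 0 − 2 + 1 = -1
1 carbon (C2) meets the condition.

1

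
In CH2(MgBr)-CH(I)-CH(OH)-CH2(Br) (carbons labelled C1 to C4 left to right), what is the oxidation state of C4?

C4 has one bond to C (0), one bond to H (-1), one bond to H (-1), one bond to Br (+1).
Oxidation state = 0 − 1 − 1 + 1 = -1.

-1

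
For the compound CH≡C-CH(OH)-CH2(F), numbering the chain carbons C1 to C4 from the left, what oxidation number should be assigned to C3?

0

Bonds to more-electronegative neighbours contribute +1 each, bonds to H or metals contribute −1 each, and C–C bonds contribute 0.
C3 has one bond to C (0), one bond to C (0), one bond to O (+1), one bond to H (-1).
Oxidation state = 0 + 0 + 1 − 1 = 0.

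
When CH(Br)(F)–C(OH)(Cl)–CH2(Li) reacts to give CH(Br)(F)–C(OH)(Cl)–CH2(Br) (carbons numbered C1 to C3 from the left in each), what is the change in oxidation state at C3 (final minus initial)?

+2

Before: C3 has 1 bond to C, 2 bonds to H, 1 bond to Li → oxidation state -3.
After: C3 has 1 bond to C, 2 bonds to H, 1 bond to Br → oxidation state -1.
Δ = -1 − (-3) = +2, so this is an oxidation at C3.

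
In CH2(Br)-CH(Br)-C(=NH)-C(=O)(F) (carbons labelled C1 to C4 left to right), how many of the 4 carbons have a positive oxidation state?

Count +1 for every bond to an atom more electronegative than carbon and −1 for every bond to one less electronegative; C–C bonds are 0. Tallying each carbon:
C1: 1C, 2H, 1Br → 0 − 2 + 1 = -1
C2: 2C, 1H, 1Br → 0 − 1 + 1 = 0
C3: 2C, 2N → 0 + 2 = +2
C4: 1C, 2O, 1F → 0 + 2 + 1 = +3
2 carbons (C3, C4) meet the condition.

2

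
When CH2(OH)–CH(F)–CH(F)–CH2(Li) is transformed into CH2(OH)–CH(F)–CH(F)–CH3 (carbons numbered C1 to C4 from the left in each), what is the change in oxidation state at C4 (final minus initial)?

0

Before: C4 has 1 bond to C, 2 bonds to H, 1 bond to Li → oxidation state -3.
After: C4 has 1 bond to C, 3 bonds to H → oxidation state -3.
Δ = -3 − (-3) = 0, so no net redox change at C4.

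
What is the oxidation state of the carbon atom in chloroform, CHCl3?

The carbon has one bond to H (-1), one bond to Cl (+1), one bond to Cl (+1), one bond to Cl (+1).
Oxidation state = -1 + 1 + 1 + 1 = +2.

+2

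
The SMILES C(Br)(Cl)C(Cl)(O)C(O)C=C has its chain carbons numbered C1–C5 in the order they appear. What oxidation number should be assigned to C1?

Count +1 for every bond to an atom more electronegative than carbon and −1 for every bond to one less electronegative; C–C bonds are 0.
C1 has one bond to C (0), one bond to Br (+1), one bond to Cl (+1), one bond to H (-1).
Oxidation state = 0 + 1 + 1 − 1 = +1.

+1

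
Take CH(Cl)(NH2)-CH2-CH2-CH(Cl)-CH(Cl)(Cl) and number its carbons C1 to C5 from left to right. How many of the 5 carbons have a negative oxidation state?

Tallying each carbon's bonds:
C1: 1C, 1H, 1N, 1Cl → 0 − 1 + 1 + 1 = +1
C2: 2C, 2H → 0 − 2 = -2
C3: 2C, 2H → 0 − 2 = -2
C4: 2C, 1H, 1Cl → 0 − 1 + 1 = 0
C5: 1C, 1H, 2Cl → 0 − 1 + 2 = +1
2 carbons (C2, C3) meet the condition.

2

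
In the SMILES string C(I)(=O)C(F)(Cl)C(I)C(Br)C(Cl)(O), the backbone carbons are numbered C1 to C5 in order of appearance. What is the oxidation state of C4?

Bonds to more-electronegative neighbours contribute +1 each, bonds to H or metals contribute −1 each, and C–C bonds contribute 0.
C4 has one bond to C (0), one bond to C (0), one bond to Br (+1), one bond to H (-1).
Oxidation state = 0 + 0 + 1 − 1 = 0.

0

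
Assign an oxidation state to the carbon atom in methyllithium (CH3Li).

Count +1 for every bond to an atom more electronegative than carbon and −1 for every bond to one less electronegative; C–C bonds are 0.
The carbon has one bond to H (-1), one bond to H (-1), one bond to H (-1), one bond to Li (-1).
Oxidation state = -1 − 1 − 1 − 1 = -4.

-4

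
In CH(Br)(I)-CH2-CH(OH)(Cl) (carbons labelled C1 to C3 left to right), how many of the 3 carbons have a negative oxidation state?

Count +1 for every bond to an atom more electronegative than carbon and −1 for every bond to one less electronegative; C–C bonds are 0. Tallying each carbon:
C1: 1C, 1H, 1Br, 1I → 0 − 1 + 1 + 1 = +1
C2: 2C, 2H → 0 − 2 = -2
C3: 1C, 1H, 1O, 1Cl → 0 − 1 + 1 + 1 = +1
1 carbon (C2) meets the condition.

1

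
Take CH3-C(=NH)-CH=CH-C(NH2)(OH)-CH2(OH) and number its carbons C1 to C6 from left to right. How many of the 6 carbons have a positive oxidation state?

Tallying each carbon's bonds:
C1: 1C, 3H → 0 − 3 = -3
C2: 2C, 2N → 0 + 2 = +2
C3: 3C, 1H → 0 − 1 = -1
C4: 3C, 1H → 0 − 1 = -1
C5: 2C, 1O, 1N → 0 + 1 + 1 = +2
C6: 1C, 2H, 1O → 0 − 2 + 1 = -1
2 carbons (C2, C5) meet the condition.

2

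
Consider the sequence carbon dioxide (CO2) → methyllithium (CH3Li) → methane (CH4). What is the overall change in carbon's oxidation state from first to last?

Carbon oxidation states along the series — carbon dioxide: +4, methyllithium: -4, methane: -4.
Net change = -4 − (+4) = -8.

-8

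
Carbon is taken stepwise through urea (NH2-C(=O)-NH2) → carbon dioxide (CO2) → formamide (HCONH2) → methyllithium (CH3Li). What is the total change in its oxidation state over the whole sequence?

Carbon oxidation states along the series — urea: +4, carbon dioxide: +4, formamide: +2, methyllithium: -4.
Net change = -4 − (+4) = -8.

-8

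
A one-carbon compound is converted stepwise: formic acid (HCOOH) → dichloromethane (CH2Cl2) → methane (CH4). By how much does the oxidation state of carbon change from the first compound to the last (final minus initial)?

-6

Carbon oxidation states along the series — formic acid: +2, dichloromethane: 0, methane: -4.
Net change = -4 − (+2) = -6.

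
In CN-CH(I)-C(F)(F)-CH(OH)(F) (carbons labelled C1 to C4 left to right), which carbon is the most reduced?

Assign +1 per bond to O/N/halogen, −1 per bond to H or an electropositive element, and 0 per bond to carbon. Tallying each carbon:
C1: 1C, 3N → 0 + 3 = +3
C2: 2C, 1H, 1I → 0 − 1 + 1 = 0
C3: 2C, 2F → 0 + 2 = +2
C4: 1C, 1H, 1O, 1F → 0 − 1 + 1 + 1 = +1
The most reduced carbon is C2 at 0.

C2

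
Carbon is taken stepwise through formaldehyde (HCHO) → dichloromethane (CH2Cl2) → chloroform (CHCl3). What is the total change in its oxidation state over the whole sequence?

Carbon oxidation states along the series — formaldehyde: 0, dichloromethane: 0, chloroform: +2.
Net change = +2 − (0) = +2.

+2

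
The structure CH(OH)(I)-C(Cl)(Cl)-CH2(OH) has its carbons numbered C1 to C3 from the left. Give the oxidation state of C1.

+1

Count +1 for every bond to an atom more electronegative than carbon and −1 for every bond to one less electronegative; C–C bonds are 0.
C1 has one bond to C (0), one bond to H (-1), one bond to O (+1), one bond to I (+1).
Oxidation state = 0 − 1 + 1 + 1 = +1.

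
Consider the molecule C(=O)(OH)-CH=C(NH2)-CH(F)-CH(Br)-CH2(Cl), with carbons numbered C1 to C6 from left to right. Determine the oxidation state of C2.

-1

Count +1 for every bond to an atom more electronegative than carbon and −1 for every bond to one less electronegative; C–C bonds are 0.
C2 has one bond to C (0), a double bond to C (2×0 = 0), one bond to H (-1).
Oxidation state = 0 + 0 − 1 = -1.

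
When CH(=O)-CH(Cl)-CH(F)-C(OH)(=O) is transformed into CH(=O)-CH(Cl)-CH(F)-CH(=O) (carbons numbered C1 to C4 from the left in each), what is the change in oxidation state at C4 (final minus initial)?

-2

Before: C4 has 1 bond to C, 3 bonds to O → oxidation state +3.
After: C4 has 1 bond to C, 1 bond to H, 2 bonds to O → oxidation state +1.
Δ = +1 − (+3) = -2, so this is a reduction at C4.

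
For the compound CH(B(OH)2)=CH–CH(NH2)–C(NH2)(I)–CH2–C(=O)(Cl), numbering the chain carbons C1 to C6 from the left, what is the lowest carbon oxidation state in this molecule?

-2

Tallying each carbon's bonds:
C1: 2C, 1H, 1B → 0 − 1 − 1 = -2
C2: 3C, 1H → 0 − 1 = -1
C3: 2C, 1H, 1N → 0 − 1 + 1 = 0
C4: 2C, 1N, 1I → 0 + 1 + 1 = +2
C5: 2C, 2H → 0 − 2 = -2
C6: 1C, 2O, 1Cl → 0 + 2 + 1 = +3
The lowest value is -2.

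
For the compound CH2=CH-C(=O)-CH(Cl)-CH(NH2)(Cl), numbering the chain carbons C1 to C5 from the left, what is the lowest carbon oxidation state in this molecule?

Tallying each carbon's bonds:
C1: 2C, 2H → 0 − 2 = -2
C2: 3C, 1H → 0 − 1 = -1
C3: 2C, 2O → 0 + 2 = +2
C4: 2C, 1H, 1Cl → 0 − 1 + 1 = 0
C5: 1C, 1H, 1N, 1Cl → 0 − 1 + 1 + 1 = +1
The lowest value is -2.

-2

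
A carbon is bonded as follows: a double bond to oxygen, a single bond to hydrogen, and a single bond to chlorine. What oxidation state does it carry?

The carbon has a double bond to O (2×+1 = +2), one bond to H (-1), one bond to Cl (+1).
Oxidation state = +2 − 1 + 1 = +2.

+2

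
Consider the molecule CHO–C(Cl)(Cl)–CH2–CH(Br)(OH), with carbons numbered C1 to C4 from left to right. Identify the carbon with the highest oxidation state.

C2

Count +1 for every bond to an atom more electronegative than carbon and −1 for every bond to one less electronegative; C–C bonds are 0. Tallying each carbon:
C1: 1C, 1H, 2O → 0 − 1 + 2 = +1
C2: 2C, 2Cl → 0 + 2 = +2
C3: 2C, 2H → 0 − 2 = -2
C4: 1C, 1H, 1O, 1Br → 0 − 1 + 1 + 1 = +1
The most oxidised carbon is C2 at +2.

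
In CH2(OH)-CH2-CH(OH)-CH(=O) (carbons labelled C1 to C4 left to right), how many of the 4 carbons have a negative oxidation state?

Assign +1 per bond to O/N/halogen, −1 per bond to H or an electropositive element, and 0 per bond to carbon. Tallying each carbon:
C1: 1C, 2H, 1O → 0 − 2 + 1 = -1
C2: 2C, 2H → 0 − 2 = -2
C3: 2C, 1H, 1O → 0 − 1 + 1 = 0
C4: 1C, 1H, 2O → 0 − 1 + 2 = +1
2 carbons (C1, C2) meet the condition.

2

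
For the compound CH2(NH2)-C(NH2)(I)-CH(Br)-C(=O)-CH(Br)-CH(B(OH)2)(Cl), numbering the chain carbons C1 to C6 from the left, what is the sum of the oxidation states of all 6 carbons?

+2

Count +1 for every bond to an atom more electronegative than carbon and −1 for every bond to one less electronegative; C–C bonds are 0. Tallying each carbon:
C1: 1C, 2H, 1N → 0 − 2 + 1 = -1
C2: 2C, 1N, 1I → 0 + 1 + 1 = +2
C3: 2C, 1H, 1Br → 0 − 1 + 1 = 0
C4: 2C, 2O → 0 + 2 = +2
C5: 2C, 1H, 1Br → 0 − 1 + 1 = 0
C6: 1C, 1H, 1Cl, 1B → 0 − 1 + 1 − 1 = -1
Sum = -1 + 2 + 0 + 2 + 0 − 1 = +2.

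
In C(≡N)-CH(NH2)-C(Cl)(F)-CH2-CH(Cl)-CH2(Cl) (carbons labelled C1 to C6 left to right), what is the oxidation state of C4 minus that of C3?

-4

C4: 2C, 2H → 0 − 2 = -2
C3: 2C, 1F, 1Cl → 0 + 1 + 1 = +2
Difference: -2 − (+2) = -4.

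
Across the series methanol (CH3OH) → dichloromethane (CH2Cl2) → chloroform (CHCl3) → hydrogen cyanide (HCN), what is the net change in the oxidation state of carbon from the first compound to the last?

Carbon oxidation states along the series — methanol: -2, dichloromethane: 0, chloroform: +2, hydrogen cyanide: +2.
Net change = +2 − (-2) = +4.

+4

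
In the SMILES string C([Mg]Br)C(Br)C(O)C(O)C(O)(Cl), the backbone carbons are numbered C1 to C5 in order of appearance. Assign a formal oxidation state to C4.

0

Count +1 for every bond to an atom more electronegative than carbon and −1 for every bond to one less electronegative; C–C bonds are 0.
C4 has one bond to C (0), one bond to C (0), one bond to H (-1), one bond to O (+1).
Oxidation state = 0 + 0 − 1 + 1 = 0.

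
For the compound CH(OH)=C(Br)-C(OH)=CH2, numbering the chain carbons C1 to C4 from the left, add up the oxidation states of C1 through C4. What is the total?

Bonds to more-electronegative neighbours contribute +1 each, bonds to H or metals contribute −1 each, and C–C bonds contribute 0. Tallying each carbon:
C1: 2C, 1H, 1O → 0 − 1 + 1 = 0
C2: 3C, 1Br → 0 + 1 = +1
C3: 3C, 1O → 0 + 1 = +1
C4: 2C, 2H → 0 − 2 = -2
Sum = 0 + 1 + 1 − 2 = 0.

0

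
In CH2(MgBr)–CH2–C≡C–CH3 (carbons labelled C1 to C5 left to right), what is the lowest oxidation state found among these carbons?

-3

Tallying each carbon's bonds:
C1: 1C, 2H, 1Mg → 0 − 2 − 1 = -3
C2: 2C, 2H → 0 − 2 = -2
C3: 4C → 0 = 0
C4: 4C → 0 = 0
C5: 1C, 3H → 0 − 3 = -3
The lowest value is -3.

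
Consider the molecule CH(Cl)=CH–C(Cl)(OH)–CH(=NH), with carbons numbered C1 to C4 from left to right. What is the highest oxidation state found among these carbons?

Each bond to a more electronegative atom (O, N, halogen) counts +1, each bond to a less electronegative atom (H, metal, B, Si) counts −1, and each C–C bond counts 0. Tallying each carbon:
C1: 2C, 1H, 1Cl → 0 − 1 + 1 = 0
C2: 3C, 1H → 0 − 1 = -1
C3: 2C, 1O, 1Cl → 0 + 1 + 1 = +2
C4: 1C, 1H, 2N → 0 − 1 + 2 = +1
The highest value is +2.

+2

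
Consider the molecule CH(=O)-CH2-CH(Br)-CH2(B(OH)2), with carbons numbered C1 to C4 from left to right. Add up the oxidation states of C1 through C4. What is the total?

Each bond to a more electronegative atom (O, N, halogen) counts +1, each bond to a less electronegative atom (H, metal, B, Si) counts −1, and each C–C bond counts 0. Tallying each carbon:
C1: 1C, 1H, 2O → 0 − 1 + 2 = +1
C2: 2C, 2H → 0 − 2 = -2
C3: 2C, 1H, 1Br → 0 − 1 + 1 = 0
C4: 1C, 2H, 1B → 0 − 2 − 1 = -3
Sum = +1 − 2 + 0 − 3 = -4.

-4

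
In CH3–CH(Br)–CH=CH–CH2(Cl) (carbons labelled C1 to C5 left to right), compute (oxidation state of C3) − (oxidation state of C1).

+2

C3: 3C, 1H → 0 − 1 = -1
C1: 1C, 3H → 0 − 3 = -3
Difference: -1 − (-3) = +2.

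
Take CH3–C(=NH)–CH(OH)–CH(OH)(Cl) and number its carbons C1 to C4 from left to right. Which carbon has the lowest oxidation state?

C1

Each bond to a more electronegative atom (O, N, halogen) counts +1, each bond to a less electronegative atom (H, metal, B, Si) counts −1, and each C–C bond counts 0. Tallying each carbon:
C1: 1C, 3H → 0 − 3 = -3
C2: 2C, 2N → 0 + 2 = +2
C3: 2C, 1H, 1O → 0 − 1 + 1 = 0
C4: 1C, 1H, 1O, 1Cl → 0 − 1 + 1 + 1 = +1
The most reduced carbon is C1 at -3.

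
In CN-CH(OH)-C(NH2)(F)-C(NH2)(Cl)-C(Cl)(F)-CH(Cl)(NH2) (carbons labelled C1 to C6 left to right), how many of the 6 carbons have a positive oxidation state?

Assign +1 per bond to O/N/halogen, −1 per bond to H or an electropositive element, and 0 per bond to carbon. Tallying each carbon:
C1: 1C, 3N → 0 + 3 = +3
C2: 2C, 1H, 1O → 0 − 1 + 1 = 0
C3: 2C, 1N, 1F → 0 + 1 + 1 = +2
C4: 2C, 1N, 1Cl → 0 + 1 + 1 = +2
C5: 2C, 1F, 1Cl → 0 + 1 + 1 = +2
C6: 1C, 1H, 1N, 1Cl → 0 − 1 + 1 + 1 = +1
5 carbons (C1, C3, C4, C5, C6) meet the condition.

5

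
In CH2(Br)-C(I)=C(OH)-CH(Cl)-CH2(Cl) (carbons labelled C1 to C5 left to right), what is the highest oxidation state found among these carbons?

Tallying each carbon's bonds:
C1: 1C, 2H, 1Br → 0 − 2 + 1 = -1
C2: 3C, 1I → 0 + 1 = +1
C3: 3C, 1O → 0 + 1 = +1
C4: 2C, 1H, 1Cl → 0 − 1 + 1 = 0
C5: 1C, 2H, 1Cl → 0 − 2 + 1 = -1
The highest value is +1.

+1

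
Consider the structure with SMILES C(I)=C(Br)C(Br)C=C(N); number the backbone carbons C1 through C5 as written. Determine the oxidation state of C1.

Bonds to more-electronegative neighbours contribute +1 each, bonds to H or metals contribute −1 each, and C–C bonds contribute 0.
C1 has a double bond to C (2×0 = 0), one bond to I (+1), one bond to H (-1).
Oxidation state = 0 + 1 − 1 = 0.

0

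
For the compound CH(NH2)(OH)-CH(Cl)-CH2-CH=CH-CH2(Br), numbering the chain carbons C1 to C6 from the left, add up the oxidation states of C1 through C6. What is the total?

Each bond to a more electronegative atom (O, N, halogen) counts +1, each bond to a less electronegative atom (H, metal, B, Si) counts −1, and each C–C bond counts 0. Tallying each carbon:
C1: 1C, 1H, 1O, 1N → 0 − 1 + 1 + 1 = +1
C2: 2C, 1H, 1Cl → 0 − 1 + 1 = 0
C3: 2C, 2H → 0 − 2 = -2
C4: 3C, 1H → 0 − 1 = -1
C5: 3C, 1H → 0 − 1 = -1
C6: 1C, 2H, 1Br → 0 − 2 + 1 = -1
Sum = +1 + 0 − 2 − 1 − 1 − 1 = -4.

-4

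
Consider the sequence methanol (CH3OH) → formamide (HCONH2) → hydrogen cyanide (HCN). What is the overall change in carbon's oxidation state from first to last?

+4

Carbon oxidation states along the series — methanol: -2, formamide: +2, hydrogen cyanide: +2.
Net change = +2 − (-2) = +4.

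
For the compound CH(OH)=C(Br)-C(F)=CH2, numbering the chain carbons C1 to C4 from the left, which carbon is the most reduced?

Each bond to a more electronegative atom (O, N, halogen) counts +1, each bond to a less electronegative atom (H, metal, B, Si) counts −1, and each C–C bond counts 0. Tallying each carbon:
C1: 2C, 1H, 1O → 0 − 1 + 1 = 0
C2: 3C, 1Br → 0 + 1 = +1
C3: 3C, 1F → 0 + 1 = +1
C4: 2C, 2H → 0 − 2 = -2
The most reduced carbon is C4 at -2.

C4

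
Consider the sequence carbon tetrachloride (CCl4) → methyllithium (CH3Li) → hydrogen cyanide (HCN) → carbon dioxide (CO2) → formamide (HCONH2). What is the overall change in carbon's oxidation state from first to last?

-2

Carbon oxidation states along the series — carbon tetrachloride: +4, methyllithium: -4, hydrogen cyanide: +2, carbon dioxide: +4, formamide: +2.
Net change = +2 − (+4) = -2.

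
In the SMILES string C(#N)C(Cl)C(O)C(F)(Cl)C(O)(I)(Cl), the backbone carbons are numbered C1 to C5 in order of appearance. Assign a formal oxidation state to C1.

+3

C1 has one bond to C (0), a triple bond to N (3×+1 = +3).
Oxidation state = 0 + 3 = +3.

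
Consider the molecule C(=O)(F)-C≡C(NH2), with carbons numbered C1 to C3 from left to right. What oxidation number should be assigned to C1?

+3

C1 has one bond to C (0), a double bond to O (2×+1 = +2), one bond to F (+1).
Oxidation state = 0 + 2 + 1 = +3.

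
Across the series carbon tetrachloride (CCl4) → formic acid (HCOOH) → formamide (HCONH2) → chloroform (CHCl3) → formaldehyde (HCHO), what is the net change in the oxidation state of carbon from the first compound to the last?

Carbon oxidation states along the series — carbon tetrachloride: +4, formic acid: +2, formamide: +2, chloroform: +2, formaldehyde: 0.
Net change = 0 − (+4) = -4.

-4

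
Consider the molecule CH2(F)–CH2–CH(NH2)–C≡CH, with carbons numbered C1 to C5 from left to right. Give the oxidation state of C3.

Each bond to a more electronegative atom (O, N, halogen) counts +1, each bond to a less electronegative atom (H, metal, B, Si) counts −1, and each C–C bond counts 0.
C3 has one bond to C (0), one bond to C (0), one bond to N (+1), one bond to H (-1).
Oxidation state = 0 + 0 + 1 − 1 = 0.

0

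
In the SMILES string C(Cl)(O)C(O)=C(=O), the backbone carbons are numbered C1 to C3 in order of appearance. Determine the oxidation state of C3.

+2

Bonds to more-electronegative neighbours contribute +1 each, bonds to H or metals contribute −1 each, and C–C bonds contribute 0.
C3 has a double bond to C (2×0 = 0), a double bond to O (2×+1 = +2).
Oxidation state = 0 + 2 = +2.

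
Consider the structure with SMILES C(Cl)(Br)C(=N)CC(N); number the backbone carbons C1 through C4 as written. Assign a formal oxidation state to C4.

Assign +1 per bond to O/N/halogen, −1 per bond to H or an electropositive element, and 0 per bond to carbon.
C4 has one bond to C (0), one bond to H (-1), one bond to H (-1), one bond to N (+1).
Oxidation state = 0 − 1 − 1 + 1 = -1.

-1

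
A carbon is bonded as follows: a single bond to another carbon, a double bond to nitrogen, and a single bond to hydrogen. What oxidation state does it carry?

+1

The carbon has one bond to C (0), one bond to H (-1), a double bond to N (2×+1 = +2).
Oxidation state = 0 − 1 + 2 = +1.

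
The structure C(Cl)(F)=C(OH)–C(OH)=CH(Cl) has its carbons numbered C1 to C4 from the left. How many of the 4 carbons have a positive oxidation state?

3

Tallying each carbon's bonds:
C1: 2C, 1F, 1Cl → 0 + 1 + 1 = +2
C2: 3C, 1O → 0 + 1 = +1
C3: 3C, 1O → 0 + 1 = +1
C4: 2C, 1H, 1Cl → 0 − 1 + 1 = 0
3 carbons (C1, C2, C3) meet the condition.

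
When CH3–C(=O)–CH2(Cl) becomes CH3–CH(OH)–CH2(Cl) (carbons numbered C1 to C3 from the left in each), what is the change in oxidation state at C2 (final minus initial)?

Before: C2 has 2 bonds to C, 2 bonds to O → oxidation state +2.
After: C2 has 2 bonds to C, 1 bond to H, 1 bond to O → oxidation state 0.
Δ = 0 − (+2) = -2, so this is a reduction at C2.

-2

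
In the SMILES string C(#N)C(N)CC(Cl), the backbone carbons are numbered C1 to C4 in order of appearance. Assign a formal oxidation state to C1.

C1 has one bond to C (0), a triple bond to N (3×+1 = +3).
Oxidation state = 0 + 3 = +3.

+3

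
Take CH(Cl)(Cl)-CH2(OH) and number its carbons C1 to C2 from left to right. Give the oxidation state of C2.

C2 has one bond to C (0), one bond to O (+1), one bond to H (-1), one bond to H (-1).
Oxidation state = 0 + 1 − 1 − 1 = -1.

-1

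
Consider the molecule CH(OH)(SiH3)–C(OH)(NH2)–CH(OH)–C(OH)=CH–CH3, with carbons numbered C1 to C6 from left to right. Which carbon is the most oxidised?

C2

Tallying each carbon's bonds:
C1: 1C, 1H, 1O, 1Si → 0 − 1 + 1 − 1 = -1
C2: 2C, 1O, 1N → 0 + 1 + 1 = +2
C3: 2C, 1H, 1O → 0 − 1 + 1 = 0
C4: 3C, 1O → 0 + 1 = +1
C5: 3C, 1H → 0 − 1 = -1
C6: 1C, 3H → 0 − 3 = -3
The most oxidised carbon is C2 at +2.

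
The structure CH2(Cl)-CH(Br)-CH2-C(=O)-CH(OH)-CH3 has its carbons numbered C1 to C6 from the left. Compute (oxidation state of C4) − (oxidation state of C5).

+2

C4: 2C, 2O → 0 + 2 = +2
C5: 2C, 1H, 1O → 0 − 1 + 1 = 0
Difference: +2 − (0) = +2.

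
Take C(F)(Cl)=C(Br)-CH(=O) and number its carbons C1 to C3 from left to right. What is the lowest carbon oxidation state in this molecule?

+1

Tallying each carbon's bonds:
C1: 2C, 1F, 1Cl → 0 + 1 + 1 = +2
C2: 3C, 1Br → 0 + 1 = +1
C3: 1C, 1H, 2O → 0 − 1 + 2 = +1
The lowest value is +1.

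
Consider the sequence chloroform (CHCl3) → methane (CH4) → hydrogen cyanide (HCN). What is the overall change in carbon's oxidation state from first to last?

Carbon oxidation states along the series — chloroform: +2, methane: -4, hydrogen cyanide: +2.
Net change = +2 − (+2) = 0.

0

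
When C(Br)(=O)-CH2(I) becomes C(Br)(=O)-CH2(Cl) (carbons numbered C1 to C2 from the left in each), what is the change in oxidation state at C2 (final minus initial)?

0

Before: C2 has 1 bond to C, 2 bonds to H, 1 bond to I → oxidation state -1.
After: C2 has 1 bond to C, 2 bonds to H, 1 bond to Cl → oxidation state -1.
Δ = -1 − (-1) = 0, so no net redox change at C2.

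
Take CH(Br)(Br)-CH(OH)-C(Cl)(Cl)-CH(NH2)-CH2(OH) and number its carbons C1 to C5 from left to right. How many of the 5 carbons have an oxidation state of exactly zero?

2

Tallying each carbon's bonds:
C1: 1C, 1H, 2Br → 0 − 1 + 2 = +1
C2: 2C, 1H, 1O → 0 − 1 + 1 = 0
C3: 2C, 2Cl → 0 + 2 = +2
C4: 2C, 1H, 1N → 0 − 1 + 1 = 0
C5: 1C, 2H, 1O → 0 − 2 + 1 = -1
2 carbons (C2, C4) meet the condition.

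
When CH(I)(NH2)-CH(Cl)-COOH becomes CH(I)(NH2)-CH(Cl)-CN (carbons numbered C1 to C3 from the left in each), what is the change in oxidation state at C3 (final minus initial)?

0

Before: C3 has 1 bond to C, 3 bonds to O → oxidation state +3.
After: C3 has 1 bond to C, 3 bonds to N → oxidation state +3.
Δ = +3 − (+3) = 0, so no net redox change at C3.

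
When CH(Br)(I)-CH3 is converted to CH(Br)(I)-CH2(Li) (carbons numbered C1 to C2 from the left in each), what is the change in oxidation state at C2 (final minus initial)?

0

Before: C2 has 1 bond to C, 3 bonds to H → oxidation state -3.
After: C2 has 1 bond to C, 2 bonds to H, 1 bond to Li → oxidation state -3.
Δ = -3 − (-3) = 0, so no net redox change at C2.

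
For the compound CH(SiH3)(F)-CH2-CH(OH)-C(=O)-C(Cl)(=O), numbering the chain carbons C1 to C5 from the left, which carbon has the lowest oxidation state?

C2

Tallying each carbon's bonds:
C1: 1C, 1H, 1F, 1Si → 0 − 1 + 1 − 1 = -1
C2: 2C, 2H → 0 − 2 = -2
C3: 2C, 1H, 1O → 0 − 1 + 1 = 0
C4: 2C, 2O → 0 + 2 = +2
C5: 1C, 2O, 1Cl → 0 + 2 + 1 = +3
The most reduced carbon is C2 at -2.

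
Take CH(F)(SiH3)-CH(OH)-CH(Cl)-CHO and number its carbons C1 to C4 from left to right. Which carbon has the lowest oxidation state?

Count +1 for every bond to an atom more electronegative than carbon and −1 for every bond to one less electronegative; C–C bonds are 0. Tallying each carbon:
C1: 1C, 1H, 1F, 1Si → 0 − 1 + 1 − 1 = -1
C2: 2C, 1H, 1O → 0 − 1 + 1 = 0
C3: 2C, 1H, 1Cl → 0 − 1 + 1 = 0
C4: 1C, 1H, 2O → 0 − 1 + 2 = +1
The most reduced carbon is C1 at -1.

C1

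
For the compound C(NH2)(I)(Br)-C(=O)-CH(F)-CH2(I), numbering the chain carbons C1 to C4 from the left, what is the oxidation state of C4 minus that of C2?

C4: 1C, 2H, 1I → 0 − 2 + 1 = -1
C2: 2C, 2O → 0 + 2 = +2
Difference: -1 − (+2) = -3.

-3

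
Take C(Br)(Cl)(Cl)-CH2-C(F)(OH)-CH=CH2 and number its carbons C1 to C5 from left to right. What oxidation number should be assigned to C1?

C1 has one bond to C (0), one bond to Br (+1), one bond to Cl (+1), one bond to Cl (+1).
Oxidation state = 0 + 1 + 1 + 1 = +3.

+3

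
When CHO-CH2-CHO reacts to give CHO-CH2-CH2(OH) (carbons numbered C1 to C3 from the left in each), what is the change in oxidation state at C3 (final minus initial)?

Before: C3 has 1 bond to C, 1 bond to H, 2 bonds to O → oxidation state +1.
After: C3 has 1 bond to C, 2 bonds to H, 1 bond to O → oxidation state -1.
Δ = -1 − (+1) = -2, so this is a reduction at C3.

-2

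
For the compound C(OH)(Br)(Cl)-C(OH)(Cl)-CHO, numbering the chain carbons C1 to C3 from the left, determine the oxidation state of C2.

+2

Bonds to more-electronegative neighbours contribute +1 each, bonds to H or metals contribute −1 each, and C–C bonds contribute 0.
C2 has one bond to C (0), one bond to C (0), one bond to O (+1), one bond to Cl (+1).
Oxidation state = 0 + 0 + 1 + 1 = +2.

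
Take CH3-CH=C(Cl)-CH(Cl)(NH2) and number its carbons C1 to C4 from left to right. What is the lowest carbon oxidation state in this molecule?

-3

Assign +1 per bond to O/N/halogen, −1 per bond to H or an electropositive element, and 0 per bond to carbon. Tallying each carbon:
C1: 1C, 3H → 0 − 3 = -3
C2: 3C, 1H → 0 − 1 = -1
C3: 3C, 1Cl → 0 + 1 = +1
C4: 1C, 1H, 1N, 1Cl → 0 − 1 + 1 + 1 = +1
The lowest value is -3.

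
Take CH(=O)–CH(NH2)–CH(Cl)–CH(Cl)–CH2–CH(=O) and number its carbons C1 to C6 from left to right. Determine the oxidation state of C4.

0

C4 has one bond to C (0), one bond to C (0), one bond to H (-1), one bond to Cl (+1).
Oxidation state = 0 + 0 − 1 + 1 = 0.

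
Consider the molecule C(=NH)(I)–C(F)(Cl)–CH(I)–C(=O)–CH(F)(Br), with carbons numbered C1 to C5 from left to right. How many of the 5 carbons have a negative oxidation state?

Each bond to a more electronegative atom (O, N, halogen) counts +1, each bond to a less electronegative atom (H, metal, B, Si) counts −1, and each C–C bond counts 0. Tallying each carbon:
C1: 1C, 2N, 1I → 0 + 2 + 1 = +3
C2: 2C, 1F, 1Cl → 0 + 1 + 1 = +2
C3: 2C, 1H, 1I → 0 − 1 + 1 = 0
C4: 2C, 2O → 0 + 2 = +2
C5: 1C, 1H, 1F, 1Br → 0 − 1 + 1 + 1 = +1
0 carbons meet the condition.

0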